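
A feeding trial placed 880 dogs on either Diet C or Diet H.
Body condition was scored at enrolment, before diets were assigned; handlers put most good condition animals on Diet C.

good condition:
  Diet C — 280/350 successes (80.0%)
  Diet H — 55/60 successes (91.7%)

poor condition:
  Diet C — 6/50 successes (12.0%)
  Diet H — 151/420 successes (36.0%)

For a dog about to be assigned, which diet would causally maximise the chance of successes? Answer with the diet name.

The imbalance in starting body condition arose from how dogs were allocated, not from anything the diet did; and starting body condition independently affects the outcome. The pooled gap is confounded — condition on starting body condition.
Within each level — good condition: 80.0% vs 91.7%; poor condition: 12.0% vs 36.0% — Diet H is higher every time.

Diet H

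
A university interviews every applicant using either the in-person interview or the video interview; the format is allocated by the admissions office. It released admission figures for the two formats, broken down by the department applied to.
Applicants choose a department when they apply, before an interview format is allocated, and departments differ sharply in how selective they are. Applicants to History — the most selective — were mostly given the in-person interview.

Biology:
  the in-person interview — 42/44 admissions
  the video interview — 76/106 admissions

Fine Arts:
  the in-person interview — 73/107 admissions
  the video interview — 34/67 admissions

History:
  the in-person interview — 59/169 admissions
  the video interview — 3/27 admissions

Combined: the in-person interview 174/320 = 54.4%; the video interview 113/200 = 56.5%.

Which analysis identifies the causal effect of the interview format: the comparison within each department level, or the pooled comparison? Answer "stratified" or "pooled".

the in-person interview is higher inside every department stratum but the video interview is higher in aggregate. Whether to stratify depends on how department relates to the interview format.
Department satisfies the back-door criterion: it is not a descendant of the interview format, and it blocks the spurious path from interview format to outcome. Adjusting for it (i.e., using the within-department rates) gives the causal effect.
Within each level — Biology: 95.5% vs 71.7%; Fine Arts: 68.2% vs 50.7%; History: 34.9% vs 11.1% — the in-person interview is higher every time.

stratified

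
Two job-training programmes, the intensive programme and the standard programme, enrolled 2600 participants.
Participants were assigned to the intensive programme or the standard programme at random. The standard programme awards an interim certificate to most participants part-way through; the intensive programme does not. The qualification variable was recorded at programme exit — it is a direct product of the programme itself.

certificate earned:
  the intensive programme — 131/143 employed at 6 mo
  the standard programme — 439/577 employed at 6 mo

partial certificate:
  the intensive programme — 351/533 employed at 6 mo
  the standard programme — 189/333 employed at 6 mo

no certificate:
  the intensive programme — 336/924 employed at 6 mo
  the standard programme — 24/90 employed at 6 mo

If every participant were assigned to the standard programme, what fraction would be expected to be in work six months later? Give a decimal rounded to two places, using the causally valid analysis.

0.65

Stratifying would compare programmes among participants the programmes themselves sorted into qualification attained during the programme groups — a form of selection on an intermediate. The unconditioned pooled rates give the total causal effect.
So P(outcome | do(the standard programme)) is just the pooled rate for the standard programme: 652/1000 = 0.652.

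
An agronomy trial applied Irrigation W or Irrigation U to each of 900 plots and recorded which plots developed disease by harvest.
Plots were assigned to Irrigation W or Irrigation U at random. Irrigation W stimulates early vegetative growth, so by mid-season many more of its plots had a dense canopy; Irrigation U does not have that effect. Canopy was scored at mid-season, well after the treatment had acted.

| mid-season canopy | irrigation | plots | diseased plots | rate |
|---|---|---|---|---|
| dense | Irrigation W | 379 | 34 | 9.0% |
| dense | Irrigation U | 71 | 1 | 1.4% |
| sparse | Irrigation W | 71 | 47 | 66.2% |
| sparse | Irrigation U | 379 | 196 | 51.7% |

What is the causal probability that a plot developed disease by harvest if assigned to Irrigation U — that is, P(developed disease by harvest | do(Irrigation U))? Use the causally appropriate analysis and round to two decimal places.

The stratified and pooled comparisons disagree (Irrigation U wins within each mid-season canopy; Irrigation W wins overall), so the answer turns on the causal role of mid-season canopy.
The distribution of mid-season canopy is itself part of what the irrigation does — it is an intermediate outcome. Holding it fixed would remove that part of the effect; the total effect is the pooled difference.
So P(outcome | do(Irrigation U)) is just the pooled rate for Irrigation U: 197/450 = 0.438.

0.44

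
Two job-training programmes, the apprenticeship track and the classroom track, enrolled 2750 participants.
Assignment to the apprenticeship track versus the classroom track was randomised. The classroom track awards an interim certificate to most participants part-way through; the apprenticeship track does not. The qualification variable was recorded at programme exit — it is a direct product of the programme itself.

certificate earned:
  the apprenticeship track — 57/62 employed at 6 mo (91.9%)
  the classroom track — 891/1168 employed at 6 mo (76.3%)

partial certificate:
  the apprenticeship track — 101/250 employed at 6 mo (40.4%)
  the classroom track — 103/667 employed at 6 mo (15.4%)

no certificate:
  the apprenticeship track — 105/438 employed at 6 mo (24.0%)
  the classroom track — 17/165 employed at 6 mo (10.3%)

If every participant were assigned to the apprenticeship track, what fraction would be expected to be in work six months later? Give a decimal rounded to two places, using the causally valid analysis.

Because the programme influences qualification attained during the programme, qualification attained during the programme is a post-treatment mediator, not a confounder. Stratifying on it would bias the estimate; the causal effect is the crude pooled difference.
So P(outcome | do(the apprenticeship track)) is just the pooled rate for the apprenticeship track: 263/750 = 0.351.

0.35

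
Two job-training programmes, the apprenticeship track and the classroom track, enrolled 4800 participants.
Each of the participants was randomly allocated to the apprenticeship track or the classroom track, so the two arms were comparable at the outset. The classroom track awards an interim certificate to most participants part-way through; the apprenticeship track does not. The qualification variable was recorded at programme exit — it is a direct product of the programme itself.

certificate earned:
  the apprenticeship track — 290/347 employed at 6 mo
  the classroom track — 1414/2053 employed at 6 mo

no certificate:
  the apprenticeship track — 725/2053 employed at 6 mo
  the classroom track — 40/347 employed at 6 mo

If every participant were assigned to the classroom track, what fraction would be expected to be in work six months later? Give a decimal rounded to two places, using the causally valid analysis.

0.61

The qualification attained during the programme-specific comparison favours the apprenticeship track throughout, but the pooled figures favour the classroom track. The question is whether to condition on qualification attained during the programme.
Qualification attained during the programme lies on the pathway programme → qualification attained during the programme → outcome, so adjusting for it blocks the indirect effect. For the total causal effect of programme, use the unadjusted pooled rates.
So P(outcome | do(the classroom track)) is just the pooled rate for the classroom track: 1454/2400 = 0.606.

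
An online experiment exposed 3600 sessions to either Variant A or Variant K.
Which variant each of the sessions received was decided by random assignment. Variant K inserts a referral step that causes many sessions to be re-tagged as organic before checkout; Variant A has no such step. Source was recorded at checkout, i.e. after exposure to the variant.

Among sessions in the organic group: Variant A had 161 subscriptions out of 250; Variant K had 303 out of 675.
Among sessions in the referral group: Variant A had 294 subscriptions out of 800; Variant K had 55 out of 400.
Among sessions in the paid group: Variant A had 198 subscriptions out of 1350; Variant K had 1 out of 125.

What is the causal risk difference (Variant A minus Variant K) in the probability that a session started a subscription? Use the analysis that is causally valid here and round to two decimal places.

-0.03

Traffic source here is a post-treatment variable shaped by the variant; conditioning on it would introduce bias rather than remove it. The overall comparison is the causal one.
The causal difference is the pooled difference: 0.272 − 0.299 = -0.027.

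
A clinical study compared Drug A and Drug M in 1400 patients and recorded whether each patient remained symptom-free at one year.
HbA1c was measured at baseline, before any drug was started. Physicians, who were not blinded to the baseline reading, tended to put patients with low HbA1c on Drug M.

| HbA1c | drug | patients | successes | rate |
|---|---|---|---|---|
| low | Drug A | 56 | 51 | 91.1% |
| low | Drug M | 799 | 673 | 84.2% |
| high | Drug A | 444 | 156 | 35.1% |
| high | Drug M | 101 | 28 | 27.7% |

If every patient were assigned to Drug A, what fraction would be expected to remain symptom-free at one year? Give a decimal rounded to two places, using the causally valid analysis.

0.69

The stratified and pooled comparisons disagree (Drug A wins within each HbA1c; Drug M wins overall), so the answer turns on the causal role of HbA1c.
Here HbA1c is a common cause — it drives both which drug a case falls under and the outcome. The crude comparison mixes populations; the stratum-specific rates are the causally relevant ones.
Standardising Drug A to the population HbA1c mix: 0.611·51/56 + 0.389·156/444 = 0.693.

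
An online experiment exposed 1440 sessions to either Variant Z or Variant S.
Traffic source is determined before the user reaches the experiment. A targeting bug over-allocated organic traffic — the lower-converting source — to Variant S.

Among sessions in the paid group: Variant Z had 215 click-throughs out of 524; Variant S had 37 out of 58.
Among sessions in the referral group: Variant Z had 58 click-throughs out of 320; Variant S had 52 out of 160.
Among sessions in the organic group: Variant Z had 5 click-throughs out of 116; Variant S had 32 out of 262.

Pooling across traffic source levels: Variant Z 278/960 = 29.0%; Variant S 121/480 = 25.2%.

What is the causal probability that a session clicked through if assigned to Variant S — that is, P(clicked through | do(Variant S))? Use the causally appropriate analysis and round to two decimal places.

0.40

The traffic source-specific comparison favours Variant S throughout, but the pooled figures favour Variant Z. The question is whether to condition on traffic source.
Since traffic source is a pre-existing factor (not a product of the variant) and it affects the outcome on its own, it is a confounder. The stratified rates, not the pooled rate, identify the causal effect.
Standardising Variant S to the population traffic source mix: 0.404·37/58 + 0.333·52/160 + 0.263·32/262 = 0.398.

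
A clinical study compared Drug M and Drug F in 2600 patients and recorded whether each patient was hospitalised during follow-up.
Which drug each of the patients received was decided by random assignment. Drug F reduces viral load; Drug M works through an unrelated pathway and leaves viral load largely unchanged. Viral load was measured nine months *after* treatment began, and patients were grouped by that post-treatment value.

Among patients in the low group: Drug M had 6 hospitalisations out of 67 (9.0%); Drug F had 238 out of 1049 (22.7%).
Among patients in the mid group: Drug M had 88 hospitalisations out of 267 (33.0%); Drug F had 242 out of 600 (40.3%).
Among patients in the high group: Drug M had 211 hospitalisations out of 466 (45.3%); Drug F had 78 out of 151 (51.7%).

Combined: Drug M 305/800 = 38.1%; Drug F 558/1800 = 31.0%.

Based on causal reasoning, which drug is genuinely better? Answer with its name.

Drug F

Viral load here is a post-treatment variable shaped by the drug; conditioning on it would introduce bias rather than remove it. The overall comparison is the causal one.
Pooled: Drug M 38.1% vs Drug F 31.0%; Drug F is lower overall.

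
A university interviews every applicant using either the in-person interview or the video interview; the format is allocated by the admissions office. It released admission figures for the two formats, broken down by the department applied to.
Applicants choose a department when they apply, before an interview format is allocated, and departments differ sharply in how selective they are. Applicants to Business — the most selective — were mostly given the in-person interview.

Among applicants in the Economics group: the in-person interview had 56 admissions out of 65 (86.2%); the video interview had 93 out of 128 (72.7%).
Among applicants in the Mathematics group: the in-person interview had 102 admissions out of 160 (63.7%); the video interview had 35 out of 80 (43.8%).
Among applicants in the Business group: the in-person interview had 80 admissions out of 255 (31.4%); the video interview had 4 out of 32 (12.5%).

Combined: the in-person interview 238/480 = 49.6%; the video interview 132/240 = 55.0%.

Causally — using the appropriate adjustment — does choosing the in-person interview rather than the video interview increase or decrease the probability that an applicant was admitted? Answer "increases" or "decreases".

increases

The department-specific comparison favours the in-person interview throughout, but the pooled figures favour the video interview. The question is whether to condition on department.
The imbalance in department arose from how applicants were allocated, not from anything the interview format did; and department independently affects the outcome. The pooled gap is confounded — condition on department.
Within each level — Economics: 86.2% vs 72.7%; Mathematics: 63.7% vs 43.8%; Business: 31.4% vs 12.5% — the in-person interview is higher every time.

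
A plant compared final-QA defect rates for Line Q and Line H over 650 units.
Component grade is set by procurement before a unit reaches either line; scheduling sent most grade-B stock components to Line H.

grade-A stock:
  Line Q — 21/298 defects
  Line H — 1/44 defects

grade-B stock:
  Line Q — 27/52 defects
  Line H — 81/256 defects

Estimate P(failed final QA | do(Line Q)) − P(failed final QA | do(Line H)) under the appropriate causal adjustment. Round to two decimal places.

Component grade is set before the line has any effect — it is not caused by the line — and it independently drives the outcome. That makes it a confounder, so the causal comparison is within component grade levels.
Adjusting over the population distribution of component grade: 0.526·(0.070−0.023) + 0.474·(0.519−0.316) = +0.121.

+0.12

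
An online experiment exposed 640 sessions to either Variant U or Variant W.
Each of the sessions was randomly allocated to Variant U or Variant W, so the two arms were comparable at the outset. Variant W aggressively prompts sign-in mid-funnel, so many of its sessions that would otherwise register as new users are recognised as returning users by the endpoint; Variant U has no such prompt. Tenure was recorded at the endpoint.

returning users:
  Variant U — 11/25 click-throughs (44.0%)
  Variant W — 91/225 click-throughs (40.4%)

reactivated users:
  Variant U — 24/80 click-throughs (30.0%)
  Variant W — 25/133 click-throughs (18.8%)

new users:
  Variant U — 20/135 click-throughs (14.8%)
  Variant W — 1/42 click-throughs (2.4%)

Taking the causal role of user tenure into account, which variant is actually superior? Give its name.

Because the variant influences user tenure, user tenure is a post-treatment mediator, not a confounder. Stratifying on it would bias the estimate; the causal effect is the crude pooled difference.
Pooled: Variant U 22.9% vs Variant W 29.2%; Variant W is higher overall.

Variant W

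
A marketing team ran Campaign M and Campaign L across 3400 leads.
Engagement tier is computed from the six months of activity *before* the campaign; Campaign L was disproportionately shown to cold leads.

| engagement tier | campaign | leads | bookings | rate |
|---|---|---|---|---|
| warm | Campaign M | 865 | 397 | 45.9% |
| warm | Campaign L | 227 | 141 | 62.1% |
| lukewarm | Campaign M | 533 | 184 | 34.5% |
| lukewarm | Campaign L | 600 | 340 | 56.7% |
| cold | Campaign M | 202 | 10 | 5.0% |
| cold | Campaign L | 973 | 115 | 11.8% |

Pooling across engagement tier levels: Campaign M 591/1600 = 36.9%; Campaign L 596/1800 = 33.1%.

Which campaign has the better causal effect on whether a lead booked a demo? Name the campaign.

Campaign L

Here engagement tier is a common cause — it drives both which campaign a case falls under and the outcome. The crude comparison mixes populations; the stratum-specific rates are the causally relevant ones.
Within each level — warm: 45.9% vs 62.1%; lukewarm: 34.5% vs 56.7%; cold: 5.0% vs 11.8% — Campaign L is higher every time.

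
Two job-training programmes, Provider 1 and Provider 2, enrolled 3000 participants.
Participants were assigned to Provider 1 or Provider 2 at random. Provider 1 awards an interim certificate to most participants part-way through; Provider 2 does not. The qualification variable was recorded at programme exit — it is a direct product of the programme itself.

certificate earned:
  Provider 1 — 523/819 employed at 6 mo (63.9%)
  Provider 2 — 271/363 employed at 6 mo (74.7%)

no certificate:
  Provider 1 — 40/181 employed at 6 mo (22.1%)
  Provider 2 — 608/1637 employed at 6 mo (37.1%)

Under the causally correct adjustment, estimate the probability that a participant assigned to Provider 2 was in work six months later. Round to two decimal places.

0.44

The stratified and pooled comparisons disagree (Provider 2 wins within each qualification attained during the programme; Provider 1 wins overall), so the answer turns on the causal role of qualification attained during the programme.
Qualification attained during the programme is recorded after the programme and is itself shifted by it — it sits on the causal path from programme to outcome. Conditioning on a mediator would strip out part of the effect we want; the pooled comparison gives the total causal effect.
So P(outcome | do(Provider 2)) is just the pooled rate for Provider 2: 879/2000 = 0.440.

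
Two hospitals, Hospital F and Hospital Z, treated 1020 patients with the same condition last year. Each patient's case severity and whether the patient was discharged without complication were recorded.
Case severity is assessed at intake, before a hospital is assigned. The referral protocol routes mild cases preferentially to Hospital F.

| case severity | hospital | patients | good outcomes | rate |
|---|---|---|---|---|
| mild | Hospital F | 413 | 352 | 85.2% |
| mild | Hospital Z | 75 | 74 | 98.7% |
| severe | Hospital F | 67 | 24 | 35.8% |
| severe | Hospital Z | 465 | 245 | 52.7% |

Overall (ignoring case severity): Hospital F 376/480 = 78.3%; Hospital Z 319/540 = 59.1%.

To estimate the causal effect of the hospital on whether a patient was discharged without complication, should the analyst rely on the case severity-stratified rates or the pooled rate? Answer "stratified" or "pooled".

stratified

The case severity-specific comparison favours Hospital Z throughout, but the pooled figures favour Hospital F. The question is whether to condition on case severity.
Case severity satisfies the back-door criterion: it is not a descendant of the hospital, and it blocks the spurious path from hospital to outcome. Adjusting for it (i.e., using the within-case severity rates) gives the causal effect.
Within each level — mild: 85.2% vs 98.7%; severe: 35.8% vs 52.7% — Hospital Z is higher every time.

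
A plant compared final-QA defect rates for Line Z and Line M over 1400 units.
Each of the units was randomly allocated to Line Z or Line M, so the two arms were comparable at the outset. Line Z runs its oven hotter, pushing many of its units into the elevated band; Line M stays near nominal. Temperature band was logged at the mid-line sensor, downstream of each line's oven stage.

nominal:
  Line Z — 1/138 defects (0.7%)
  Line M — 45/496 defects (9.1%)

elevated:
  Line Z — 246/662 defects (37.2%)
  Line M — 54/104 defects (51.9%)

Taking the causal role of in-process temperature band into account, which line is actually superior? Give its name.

Line M

In-process temperature band here is a post-treatment variable shaped by the line; conditioning on it would introduce bias rather than remove it. The overall comparison is the causal one.
Pooled: Line Z 30.9% vs Line M 16.5%; Line M is lower overall.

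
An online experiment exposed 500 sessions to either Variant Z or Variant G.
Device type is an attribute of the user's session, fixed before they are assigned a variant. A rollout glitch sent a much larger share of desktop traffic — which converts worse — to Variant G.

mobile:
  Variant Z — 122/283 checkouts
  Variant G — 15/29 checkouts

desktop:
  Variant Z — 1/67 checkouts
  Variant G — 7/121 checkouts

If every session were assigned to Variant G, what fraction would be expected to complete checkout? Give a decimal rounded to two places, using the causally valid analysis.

0.34

The device type-specific comparison favours Variant G throughout, but the pooled figures favour Variant Z. The question is whether to condition on device type.
Device type satisfies the back-door criterion: it is not a descendant of the variant, and it blocks the spurious path from variant to outcome. Adjusting for it (i.e., using the within-device type rates) gives the causal effect.
Standardising Variant G to the population device type mix: 0.624·15/29 + 0.376·7/121 = 0.345.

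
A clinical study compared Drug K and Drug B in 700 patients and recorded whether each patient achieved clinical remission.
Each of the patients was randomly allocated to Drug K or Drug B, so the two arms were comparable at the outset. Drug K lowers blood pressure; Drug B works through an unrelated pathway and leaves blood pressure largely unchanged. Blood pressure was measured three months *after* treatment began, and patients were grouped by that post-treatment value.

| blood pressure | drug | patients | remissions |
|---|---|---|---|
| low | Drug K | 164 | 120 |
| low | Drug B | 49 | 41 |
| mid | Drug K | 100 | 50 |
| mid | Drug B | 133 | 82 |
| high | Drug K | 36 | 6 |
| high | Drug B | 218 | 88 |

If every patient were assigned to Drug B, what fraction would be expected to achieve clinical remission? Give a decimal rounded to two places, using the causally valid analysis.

0.53

Blood pressure is recorded after the drug and is itself shifted by it — it sits on the causal path from drug to outcome. Conditioning on a mediator would strip out part of the effect we want; the pooled comparison gives the total causal effect.
So P(outcome | do(Drug B)) is just the pooled rate for Drug B: 211/400 = 0.527.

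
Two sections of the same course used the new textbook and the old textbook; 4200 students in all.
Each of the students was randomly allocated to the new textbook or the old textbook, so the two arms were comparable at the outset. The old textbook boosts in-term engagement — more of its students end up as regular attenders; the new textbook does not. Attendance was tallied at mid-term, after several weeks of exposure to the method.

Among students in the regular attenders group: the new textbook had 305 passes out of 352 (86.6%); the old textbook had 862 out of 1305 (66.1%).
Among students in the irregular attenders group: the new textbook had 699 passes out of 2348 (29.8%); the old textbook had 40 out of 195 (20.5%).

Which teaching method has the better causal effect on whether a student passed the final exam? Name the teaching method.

the old textbook

Because the teaching method influences mid-term attendance, mid-term attendance is a post-treatment mediator, not a confounder. Stratifying on it would bias the estimate; the causal effect is the crude pooled difference.
Pooled: the new textbook 37.2% vs the old textbook 60.1%; the old textbook is higher overall.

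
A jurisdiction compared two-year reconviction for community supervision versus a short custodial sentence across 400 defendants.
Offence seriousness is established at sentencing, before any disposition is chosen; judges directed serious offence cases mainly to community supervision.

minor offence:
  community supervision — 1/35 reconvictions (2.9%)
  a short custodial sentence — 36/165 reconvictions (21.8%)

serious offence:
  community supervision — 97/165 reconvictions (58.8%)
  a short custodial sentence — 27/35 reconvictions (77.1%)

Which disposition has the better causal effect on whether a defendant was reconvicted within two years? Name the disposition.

Offence seriousness differs across dispositions for reasons unrelated to any effect of the disposition itself, and it separately predicts the outcome — a classic confounder. We must compare within offence seriousness levels.
Within each level — minor offence: 2.9% vs 21.8%; serious offence: 58.8% vs 77.1% — community supervision is lower every time.

community supervision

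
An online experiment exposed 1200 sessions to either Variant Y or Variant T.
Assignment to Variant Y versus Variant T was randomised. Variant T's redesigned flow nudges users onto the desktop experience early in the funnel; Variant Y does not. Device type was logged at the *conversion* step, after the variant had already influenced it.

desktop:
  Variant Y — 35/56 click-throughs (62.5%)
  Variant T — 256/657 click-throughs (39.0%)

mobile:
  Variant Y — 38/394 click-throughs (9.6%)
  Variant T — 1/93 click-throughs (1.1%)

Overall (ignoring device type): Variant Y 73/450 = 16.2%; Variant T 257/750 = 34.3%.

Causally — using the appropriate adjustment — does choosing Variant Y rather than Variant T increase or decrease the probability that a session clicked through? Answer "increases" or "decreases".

Within every device type level Variant Y has the higher rate, yet pooled Variant T does — Simpson's reversal.
Device type lies on the pathway variant → device type → outcome, so adjusting for it blocks the indirect effect. For the total causal effect of variant, use the unadjusted pooled rates.
Pooled: Variant Y 16.2% vs Variant T 34.3%; Variant T is higher overall.

decreases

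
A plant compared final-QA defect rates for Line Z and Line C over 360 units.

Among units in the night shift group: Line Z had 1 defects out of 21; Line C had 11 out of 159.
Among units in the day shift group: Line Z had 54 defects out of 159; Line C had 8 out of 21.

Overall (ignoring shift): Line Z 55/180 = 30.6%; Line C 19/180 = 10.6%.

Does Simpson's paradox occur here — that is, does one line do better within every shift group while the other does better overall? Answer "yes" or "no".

yes

Within each shift level (night shift 4.8% vs 6.9%; day shift 34.0% vs 38.1%), Line Z has the lower rate every time. Pooled: 30.6% vs 10.6% — Line C has the lower rate overall. The two comparisons disagree.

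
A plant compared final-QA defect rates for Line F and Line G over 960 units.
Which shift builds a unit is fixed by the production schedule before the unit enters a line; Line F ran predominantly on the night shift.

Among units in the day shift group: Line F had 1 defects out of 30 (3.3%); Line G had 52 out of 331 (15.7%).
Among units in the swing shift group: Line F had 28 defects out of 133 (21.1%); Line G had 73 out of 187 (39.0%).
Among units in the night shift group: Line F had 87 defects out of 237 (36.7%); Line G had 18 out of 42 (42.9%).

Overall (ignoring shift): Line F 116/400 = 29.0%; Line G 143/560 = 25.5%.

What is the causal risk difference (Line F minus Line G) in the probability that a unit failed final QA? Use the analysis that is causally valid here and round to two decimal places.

The stratified and pooled comparisons disagree (Line F wins within each shift; Line G wins overall), so the answer turns on the causal role of shift.
Since shift is a pre-existing factor (not a product of the line) and it affects the outcome on its own, it is a confounder. The stratified rates, not the pooled rate, identify the causal effect.
Adjusting over the population distribution of shift: 0.376·(0.033−0.157) + 0.333·(0.211−0.390) + 0.291·(0.367−0.429) = -0.124.

-0.12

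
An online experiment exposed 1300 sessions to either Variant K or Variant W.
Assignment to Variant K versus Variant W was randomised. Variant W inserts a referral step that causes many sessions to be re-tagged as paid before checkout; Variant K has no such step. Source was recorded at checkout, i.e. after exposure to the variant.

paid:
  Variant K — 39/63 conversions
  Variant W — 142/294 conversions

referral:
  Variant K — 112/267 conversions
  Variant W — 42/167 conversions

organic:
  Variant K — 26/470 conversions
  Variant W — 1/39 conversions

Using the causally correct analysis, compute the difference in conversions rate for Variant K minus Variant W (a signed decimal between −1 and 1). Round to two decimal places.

-0.15

The distribution of traffic source is itself part of what the variant does — it is an intermediate outcome. Holding it fixed would remove that part of the effect; the total effect is the pooled difference.
The causal difference is the pooled difference: 0.221 − 0.370 = -0.149.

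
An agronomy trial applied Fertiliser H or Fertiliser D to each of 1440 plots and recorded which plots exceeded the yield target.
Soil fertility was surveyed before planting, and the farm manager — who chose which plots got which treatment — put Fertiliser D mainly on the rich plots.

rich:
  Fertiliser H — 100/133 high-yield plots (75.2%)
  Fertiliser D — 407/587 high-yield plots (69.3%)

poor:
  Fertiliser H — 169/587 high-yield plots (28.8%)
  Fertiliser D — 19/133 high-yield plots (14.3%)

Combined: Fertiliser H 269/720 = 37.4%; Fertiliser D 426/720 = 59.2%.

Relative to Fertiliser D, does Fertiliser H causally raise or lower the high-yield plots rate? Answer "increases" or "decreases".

increases

The soil fertility-specific comparison favours Fertiliser H throughout, but the pooled figures favour Fertiliser D. The question is whether to condition on soil fertility.
Soil fertility satisfies the back-door criterion: it is not a descendant of the fertiliser, and it blocks the spurious path from fertiliser to outcome. Adjusting for it (i.e., using the within-soil fertility rates) gives the causal effect.
Within each level — rich: 75.2% vs 69.3%; poor: 28.8% vs 14.3% — Fertiliser H is higher every time.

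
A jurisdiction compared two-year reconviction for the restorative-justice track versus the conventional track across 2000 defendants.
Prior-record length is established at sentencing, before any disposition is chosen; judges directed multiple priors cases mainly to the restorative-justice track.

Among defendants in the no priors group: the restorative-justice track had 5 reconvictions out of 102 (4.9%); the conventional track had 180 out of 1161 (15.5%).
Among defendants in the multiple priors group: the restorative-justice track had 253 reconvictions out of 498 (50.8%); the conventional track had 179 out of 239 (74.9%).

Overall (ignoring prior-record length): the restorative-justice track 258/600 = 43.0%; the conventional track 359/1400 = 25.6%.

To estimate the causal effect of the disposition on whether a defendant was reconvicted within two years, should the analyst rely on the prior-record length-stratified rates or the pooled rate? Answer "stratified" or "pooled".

Within every prior-record length level the restorative-justice track has the lower rate, yet pooled the conventional track does — Simpson's reversal.
Prior-record length satisfies the back-door criterion: it is not a descendant of the disposition, and it blocks the spurious path from disposition to outcome. Adjusting for it (i.e., using the within-prior-record length rates) gives the causal effect.
Within each level — no priors: 4.9% vs 15.5%; multiple priors: 50.8% vs 74.9% — the restorative-justice track is lower every time.

stratified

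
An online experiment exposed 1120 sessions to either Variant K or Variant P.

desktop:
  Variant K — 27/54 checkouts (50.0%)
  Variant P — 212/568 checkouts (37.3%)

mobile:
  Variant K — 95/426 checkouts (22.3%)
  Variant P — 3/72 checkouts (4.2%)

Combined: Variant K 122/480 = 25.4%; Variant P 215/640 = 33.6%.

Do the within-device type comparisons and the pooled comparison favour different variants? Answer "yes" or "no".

Within each device type level (desktop 50.0% vs 37.3%; mobile 22.3% vs 4.2%), Variant K has the higher rate every time. Pooled: 25.4% vs 33.6% — Variant P has the higher rate overall. The two comparisons disagree.

yes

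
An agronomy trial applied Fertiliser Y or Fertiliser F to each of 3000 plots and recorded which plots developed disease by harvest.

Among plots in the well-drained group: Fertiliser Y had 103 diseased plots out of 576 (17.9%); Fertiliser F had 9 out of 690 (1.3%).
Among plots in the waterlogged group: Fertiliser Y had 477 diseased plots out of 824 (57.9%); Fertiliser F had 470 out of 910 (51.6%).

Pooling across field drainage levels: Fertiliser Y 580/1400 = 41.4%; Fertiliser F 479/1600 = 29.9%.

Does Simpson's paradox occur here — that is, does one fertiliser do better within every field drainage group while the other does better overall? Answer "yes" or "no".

Within each field drainage level (well-drained 17.9% vs 1.3%; waterlogged 57.9% vs 51.6%), Fertiliser F has the lower rate every time. Pooled: 41.4% vs 29.9% — Fertiliser F has the lower rate overall. They agree.

no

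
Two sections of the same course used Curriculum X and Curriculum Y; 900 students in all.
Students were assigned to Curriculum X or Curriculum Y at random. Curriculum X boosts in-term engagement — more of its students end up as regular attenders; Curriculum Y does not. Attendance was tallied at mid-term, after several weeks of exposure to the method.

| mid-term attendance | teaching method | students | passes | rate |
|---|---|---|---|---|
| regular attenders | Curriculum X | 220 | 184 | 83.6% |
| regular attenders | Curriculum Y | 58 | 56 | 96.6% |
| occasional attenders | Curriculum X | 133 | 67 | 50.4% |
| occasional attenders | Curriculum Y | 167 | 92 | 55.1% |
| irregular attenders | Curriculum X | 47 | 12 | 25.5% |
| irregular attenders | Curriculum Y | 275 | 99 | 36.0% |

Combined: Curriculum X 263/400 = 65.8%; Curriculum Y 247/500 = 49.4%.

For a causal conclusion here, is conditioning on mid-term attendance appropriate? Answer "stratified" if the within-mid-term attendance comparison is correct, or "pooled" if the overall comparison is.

pooled

Curriculum Y is higher inside every mid-term attendance stratum but Curriculum X is higher in aggregate. Whether to stratify depends on how mid-term attendance relates to the teaching method.
The distribution of mid-term attendance is itself part of what the teaching method does — it is an intermediate outcome. Holding it fixed would remove that part of the effect; the total effect is the pooled difference.
Pooled: Curriculum X 65.8% vs Curriculum Y 49.4%; Curriculum X is higher overall.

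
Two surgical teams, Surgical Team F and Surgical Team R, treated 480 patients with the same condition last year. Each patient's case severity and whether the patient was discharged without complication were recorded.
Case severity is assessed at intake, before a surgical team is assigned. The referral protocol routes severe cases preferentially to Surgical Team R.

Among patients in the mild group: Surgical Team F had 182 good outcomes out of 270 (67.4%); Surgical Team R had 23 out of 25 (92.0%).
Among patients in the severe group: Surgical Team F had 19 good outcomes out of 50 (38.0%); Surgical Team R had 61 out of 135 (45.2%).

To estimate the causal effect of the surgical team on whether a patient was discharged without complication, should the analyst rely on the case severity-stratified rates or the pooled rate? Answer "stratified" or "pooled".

stratified

Here case severity is a common cause — it drives both which surgical team a case falls under and the outcome. The crude comparison mixes populations; the stratum-specific rates are the causally relevant ones.
Within each level — mild: 67.4% vs 92.0%; severe: 38.0% vs 45.2% — Surgical Team R is higher every time.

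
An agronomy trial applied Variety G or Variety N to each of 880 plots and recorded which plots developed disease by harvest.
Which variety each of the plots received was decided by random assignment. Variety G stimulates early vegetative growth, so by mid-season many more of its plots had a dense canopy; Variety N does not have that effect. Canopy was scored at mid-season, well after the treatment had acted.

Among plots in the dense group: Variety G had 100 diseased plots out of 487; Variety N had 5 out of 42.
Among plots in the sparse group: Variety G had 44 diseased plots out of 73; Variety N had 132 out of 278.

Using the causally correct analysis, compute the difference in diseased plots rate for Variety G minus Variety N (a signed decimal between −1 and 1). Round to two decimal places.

-0.17

Mid-season canopy is downstream of the variety. One should not condition on a consequence of treatment, so the overall rates are the right comparison.
The causal difference is the pooled difference: 0.257 − 0.428 = -0.171.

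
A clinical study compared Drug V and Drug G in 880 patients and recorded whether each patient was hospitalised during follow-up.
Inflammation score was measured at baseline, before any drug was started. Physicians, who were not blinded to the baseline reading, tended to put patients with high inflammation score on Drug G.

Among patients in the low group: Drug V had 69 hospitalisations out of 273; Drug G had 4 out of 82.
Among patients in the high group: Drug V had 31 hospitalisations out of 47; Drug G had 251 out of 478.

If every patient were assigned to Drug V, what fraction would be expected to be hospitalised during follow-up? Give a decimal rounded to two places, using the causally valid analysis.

The inflammation score-specific comparison favours Drug G throughout, but the pooled figures favour Drug V. The question is whether to condition on inflammation score.
Here inflammation score is a common cause — it drives both which drug a case falls under and the outcome. The crude comparison mixes populations; the stratum-specific rates are the causally relevant ones.
Standardising Drug V to the population inflammation score mix: 0.403·69/273 + 0.597·31/47 = 0.495.

0.50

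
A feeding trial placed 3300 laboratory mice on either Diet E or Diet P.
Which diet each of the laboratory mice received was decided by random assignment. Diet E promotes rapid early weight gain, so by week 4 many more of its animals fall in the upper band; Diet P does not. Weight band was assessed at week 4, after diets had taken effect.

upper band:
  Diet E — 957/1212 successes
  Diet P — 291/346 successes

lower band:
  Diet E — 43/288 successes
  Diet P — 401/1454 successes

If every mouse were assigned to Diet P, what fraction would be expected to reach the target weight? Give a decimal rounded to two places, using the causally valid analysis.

The distribution of week-4 weight band is itself part of what the diet does — it is an intermediate outcome. Holding it fixed would remove that part of the effect; the total effect is the pooled difference.
So P(outcome | do(Diet P)) is just the pooled rate for Diet P: 692/1800 = 0.384.

0.38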